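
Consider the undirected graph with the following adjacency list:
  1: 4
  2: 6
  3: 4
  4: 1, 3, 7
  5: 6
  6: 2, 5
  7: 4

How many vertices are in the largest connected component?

Starting from 2 we can reach 2, 5, 6. That is one component of size 3.
Starting from 1 we can reach 1, 3, 4, 7. That is one component of size 4.
The largest has 4 vertices.

4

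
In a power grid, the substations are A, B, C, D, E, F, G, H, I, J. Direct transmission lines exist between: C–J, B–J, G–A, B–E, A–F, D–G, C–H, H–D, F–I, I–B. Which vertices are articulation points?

Removing B increases the component count from 1 to 2, so B is a cut vertex.
By contrast removing G leaves 1 component; it is not a cut vertex. No other vertex is a cut vertex either.

B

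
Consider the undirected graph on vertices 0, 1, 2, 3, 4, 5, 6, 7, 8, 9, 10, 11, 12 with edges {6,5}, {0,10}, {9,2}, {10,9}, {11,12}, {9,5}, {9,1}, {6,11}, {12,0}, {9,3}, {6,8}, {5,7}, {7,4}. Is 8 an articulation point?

Deleting 8 leaves 1 component (was 1), so 8 is not a cut vertex.

No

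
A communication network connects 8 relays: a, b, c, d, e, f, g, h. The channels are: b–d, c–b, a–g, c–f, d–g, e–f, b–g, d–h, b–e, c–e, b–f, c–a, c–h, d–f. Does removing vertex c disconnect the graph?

No

Deleting c leaves 1 component (was 1) (its neighbors a, b, e, f, h remain connected to each other), so c is not a cut vertex.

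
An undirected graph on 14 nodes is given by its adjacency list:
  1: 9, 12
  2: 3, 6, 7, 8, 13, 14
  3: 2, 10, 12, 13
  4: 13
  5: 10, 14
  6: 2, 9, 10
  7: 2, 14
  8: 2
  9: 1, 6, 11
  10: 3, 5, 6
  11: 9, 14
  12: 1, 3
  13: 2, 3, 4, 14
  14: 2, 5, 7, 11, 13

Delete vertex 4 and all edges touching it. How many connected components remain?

1

With 4 gone, the remaining components are: {1, 2, 3, 5, 6, 7, 8, 9, 10, 11, 12, 13, 14}.
That is 1 component.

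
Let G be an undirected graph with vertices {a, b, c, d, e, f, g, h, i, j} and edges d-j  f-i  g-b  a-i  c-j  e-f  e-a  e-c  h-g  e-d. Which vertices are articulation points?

Removing e increases the component count from 2 to 3, so e is a cut vertex.
Removing g increases the component count from 2 to 3, so g is a cut vertex.
By contrast removing d leaves 2 components; it is not a cut vertex. No other vertex is a cut vertex either.

e, g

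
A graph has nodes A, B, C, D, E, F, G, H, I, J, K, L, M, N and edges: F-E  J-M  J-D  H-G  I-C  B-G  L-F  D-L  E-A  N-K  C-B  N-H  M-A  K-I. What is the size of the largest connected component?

Starting from A we can reach A, D, E, F, J, L, M. That is one component of size 7.
Starting from B we can reach B, C, G, H, I, K, N. That is one component of size 7.
The largest has 7 vertices.

7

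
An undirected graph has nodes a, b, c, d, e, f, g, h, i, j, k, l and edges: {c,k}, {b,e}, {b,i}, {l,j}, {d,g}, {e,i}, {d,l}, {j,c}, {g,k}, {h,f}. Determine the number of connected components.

a is isolated — a component by itself.
Starting from f we can reach f, h. That is one component of size 2.
Starting from b we can reach b, e, i. That is one component of size 3.
Starting from c we can reach c, d, g, j, k, l. That is one component of size 6.
Total: 4 components.

4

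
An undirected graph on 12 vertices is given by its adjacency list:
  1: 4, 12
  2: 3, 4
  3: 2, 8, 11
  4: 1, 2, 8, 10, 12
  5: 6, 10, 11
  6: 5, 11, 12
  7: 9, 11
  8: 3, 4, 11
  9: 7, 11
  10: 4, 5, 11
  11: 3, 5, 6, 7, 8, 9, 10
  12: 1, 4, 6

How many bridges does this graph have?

The edges on the cycle 11-9-7-11 are not bridges since each lies on that cycle.
Every edge lies on some cycle, so there are no bridges.

0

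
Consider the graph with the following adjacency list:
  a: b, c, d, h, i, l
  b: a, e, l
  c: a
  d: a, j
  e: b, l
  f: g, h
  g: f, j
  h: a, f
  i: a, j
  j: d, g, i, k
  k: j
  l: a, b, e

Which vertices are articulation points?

a, j

Removing a increases the component count from 1 to 3, so a is a cut vertex.
Removing j increases the component count from 1 to 2, so j is a cut vertex.
By contrast removing c leaves 1 component; it is not a cut vertex. No other vertex is a cut vertex either.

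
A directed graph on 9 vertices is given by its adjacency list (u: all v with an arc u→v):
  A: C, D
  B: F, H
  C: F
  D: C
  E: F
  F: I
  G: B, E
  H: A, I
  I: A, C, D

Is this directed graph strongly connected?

There is no directed path from C to H, so the graph is not strongly connected.

No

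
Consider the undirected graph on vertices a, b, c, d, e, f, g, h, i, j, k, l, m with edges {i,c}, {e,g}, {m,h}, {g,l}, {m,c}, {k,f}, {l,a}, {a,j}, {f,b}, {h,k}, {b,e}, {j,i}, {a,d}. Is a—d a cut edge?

Removing a—d leaves no path between a and d: the component count goes from 1 to 2. So it is a bridge.

Yes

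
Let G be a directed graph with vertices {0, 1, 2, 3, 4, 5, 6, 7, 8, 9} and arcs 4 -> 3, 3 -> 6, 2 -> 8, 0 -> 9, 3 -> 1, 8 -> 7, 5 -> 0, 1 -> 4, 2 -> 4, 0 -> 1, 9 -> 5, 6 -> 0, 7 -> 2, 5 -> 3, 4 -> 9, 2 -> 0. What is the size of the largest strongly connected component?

7

{0, 1, 3, 4, 5, 6, 9} are all mutually reachable — one SCC of size 7.
{2, 7, 8} are all mutually reachable — one SCC of size 3.
The largest has 7 vertices.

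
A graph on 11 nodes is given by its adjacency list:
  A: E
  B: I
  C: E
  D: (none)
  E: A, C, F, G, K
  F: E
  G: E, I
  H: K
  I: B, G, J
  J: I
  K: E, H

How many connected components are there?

D is isolated — a component by itself.
Starting from A we can reach A, B, C, E, F, G, H, I, J, K. That is one component of size 10.
Total: 2 components.

2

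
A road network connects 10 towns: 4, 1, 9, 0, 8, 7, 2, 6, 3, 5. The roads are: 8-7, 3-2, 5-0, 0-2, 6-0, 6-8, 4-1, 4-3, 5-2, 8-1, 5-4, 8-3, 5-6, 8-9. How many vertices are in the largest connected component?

Starting from 0 we can reach 0, 1, 2, 3, 4, 5, 6, 7, 8, 9. That is one component of size 10.
The largest has 10 vertices.

10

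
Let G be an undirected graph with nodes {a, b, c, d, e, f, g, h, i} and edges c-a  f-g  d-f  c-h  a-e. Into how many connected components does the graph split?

i is isolated — a component by itself.
b is isolated — a component by itself.
Starting from d we can reach d, f, g. That is one component of size 3.
Starting from a we can reach a, c, e, h. That is one component of size 4.
Total: 4 components.

4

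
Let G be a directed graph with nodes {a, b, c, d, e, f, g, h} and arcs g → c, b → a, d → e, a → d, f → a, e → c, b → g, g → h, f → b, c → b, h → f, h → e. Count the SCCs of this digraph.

1

{a, b, c, d, e, f, g, h} are all mutually reachable — one SCC of size 8.
That gives 1 strongly connected component.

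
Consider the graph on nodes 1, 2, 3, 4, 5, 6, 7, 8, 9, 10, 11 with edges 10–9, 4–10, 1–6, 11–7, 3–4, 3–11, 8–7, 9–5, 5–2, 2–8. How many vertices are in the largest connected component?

Starting from 1 we can reach 1, 6. That is one component of size 2.
Starting from 2 we can reach 2, 3, 4, 5, 7, 8, 9, 10, 11. That is one component of size 9.
The largest has 9 vertices.

9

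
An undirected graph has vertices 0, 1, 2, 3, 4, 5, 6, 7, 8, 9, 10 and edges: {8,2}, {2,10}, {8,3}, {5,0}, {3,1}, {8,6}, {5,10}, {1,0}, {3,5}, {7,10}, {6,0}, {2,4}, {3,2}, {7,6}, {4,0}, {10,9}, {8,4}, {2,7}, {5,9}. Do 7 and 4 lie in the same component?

Yes

From 7 we can reach 0, 1, 2, 3, 4, 5, 6, 7, 8, 9, 10, which includes 4.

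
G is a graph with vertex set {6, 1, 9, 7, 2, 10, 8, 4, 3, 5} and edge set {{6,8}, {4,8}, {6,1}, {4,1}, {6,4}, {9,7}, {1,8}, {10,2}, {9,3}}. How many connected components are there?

5 is isolated — a component by itself.
Starting from 2 we can reach 2, 10. That is one component of size 2.
Starting from 3 we can reach 3, 7, 9. That is one component of size 3.
Starting from 1 we can reach 1, 4, 6, 8. That is one component of size 4.
Total: 4 components.

4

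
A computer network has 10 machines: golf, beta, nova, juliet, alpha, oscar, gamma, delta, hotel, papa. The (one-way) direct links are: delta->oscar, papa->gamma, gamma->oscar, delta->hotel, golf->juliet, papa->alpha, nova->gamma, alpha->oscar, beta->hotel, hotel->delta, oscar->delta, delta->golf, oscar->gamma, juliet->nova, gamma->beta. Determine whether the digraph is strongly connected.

There is no directed path from gamma to alpha, so the graph is not strongly connected.

No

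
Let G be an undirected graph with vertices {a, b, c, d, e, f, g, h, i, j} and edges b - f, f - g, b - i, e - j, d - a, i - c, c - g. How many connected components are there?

h is isolated — a component by itself.
Starting from a we can reach a, d. That is one component of size 2.
Starting from e we can reach e, j. That is one component of size 2.
Starting from b we can reach b, c, f, g, i. That is one component of size 5.
Total: 4 components.

4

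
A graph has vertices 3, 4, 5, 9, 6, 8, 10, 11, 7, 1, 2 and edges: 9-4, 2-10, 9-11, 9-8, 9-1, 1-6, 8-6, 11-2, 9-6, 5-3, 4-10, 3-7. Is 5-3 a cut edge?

Removing 5-3 leaves no path between 5 and 3: the component count goes from 2 to 3. So it is a bridge.

Yes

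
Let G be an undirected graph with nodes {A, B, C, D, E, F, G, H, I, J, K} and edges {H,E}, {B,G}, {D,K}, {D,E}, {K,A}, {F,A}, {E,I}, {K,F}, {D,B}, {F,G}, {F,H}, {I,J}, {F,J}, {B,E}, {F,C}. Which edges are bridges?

C-F

The edges on the cycle D-B-G-F-K-D are not bridges since each lies on that cycle.
But removing F - C disconnects F from C — this is a bridge.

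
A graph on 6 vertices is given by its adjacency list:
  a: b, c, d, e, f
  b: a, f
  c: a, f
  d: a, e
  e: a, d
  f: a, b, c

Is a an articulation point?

Yes

Deleting a raises the number of components from 1 to 2, so a is a cut vertex.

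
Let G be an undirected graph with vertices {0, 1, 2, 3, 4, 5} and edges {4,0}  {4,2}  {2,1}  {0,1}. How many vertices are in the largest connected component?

4

3 is isolated — a component by itself.
5 is isolated — a component by itself.
Starting from 0 we can reach 0, 1, 2, 4. That is one component of size 4.
The largest has 4 vertices.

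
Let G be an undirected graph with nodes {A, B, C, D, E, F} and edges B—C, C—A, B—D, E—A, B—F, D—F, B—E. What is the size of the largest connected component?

Starting from A we can reach A, B, C, D, E, F. That is one component of size 6.
The largest has 6 vertices.

6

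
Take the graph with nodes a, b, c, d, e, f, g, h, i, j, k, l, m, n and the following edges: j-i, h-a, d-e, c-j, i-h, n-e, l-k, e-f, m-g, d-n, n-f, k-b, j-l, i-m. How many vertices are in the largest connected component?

Starting from d we can reach d, e, f, n. That is one component of size 4.
Starting from a we can reach a, b, c, g, h, i, j, k, l, m. That is one component of size 10.
The largest has 10 vertices.

10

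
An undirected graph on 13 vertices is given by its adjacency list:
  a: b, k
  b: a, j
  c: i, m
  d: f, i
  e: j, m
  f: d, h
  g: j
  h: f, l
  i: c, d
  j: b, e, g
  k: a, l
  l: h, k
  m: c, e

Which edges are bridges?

The edges on the cycle c-i-d-f-h-l-k-a-b-j-e-m-c are not bridges since each lies on that cycle.
But removing j-g disconnects j from g — this is a bridge.

g-j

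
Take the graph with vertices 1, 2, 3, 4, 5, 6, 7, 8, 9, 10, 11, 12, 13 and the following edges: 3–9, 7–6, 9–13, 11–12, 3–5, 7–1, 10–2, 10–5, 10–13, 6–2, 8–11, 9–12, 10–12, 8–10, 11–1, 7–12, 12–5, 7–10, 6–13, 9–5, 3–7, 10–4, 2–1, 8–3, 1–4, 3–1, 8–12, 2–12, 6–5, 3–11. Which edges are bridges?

The edges on the cycle 8-3-9-5-12-8 are not bridges since each lies on that cycle.
Every edge lies on some cycle, so there are no bridges.

none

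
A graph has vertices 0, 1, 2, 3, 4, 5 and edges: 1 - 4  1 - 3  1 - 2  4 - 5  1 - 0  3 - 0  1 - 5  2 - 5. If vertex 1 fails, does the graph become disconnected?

Yes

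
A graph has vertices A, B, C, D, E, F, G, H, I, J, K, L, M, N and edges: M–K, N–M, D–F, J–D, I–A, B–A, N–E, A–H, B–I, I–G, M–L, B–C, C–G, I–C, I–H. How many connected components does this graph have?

Starting from D we can reach D, F, J. That is one component of size 3.
Starting from E we can reach E, K, L, M, N. That is one component of size 5.
Starting from A we can reach A, B, C, G, H, I. That is one component of size 6.
Total: 3 components.

3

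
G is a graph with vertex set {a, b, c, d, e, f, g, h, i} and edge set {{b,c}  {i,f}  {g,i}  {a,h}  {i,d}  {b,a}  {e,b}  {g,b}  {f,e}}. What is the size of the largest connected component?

9

Starting from a we can reach a, b, c, d, e, f, g, h, i. That is one component of size 9.
The largest has 9 vertices.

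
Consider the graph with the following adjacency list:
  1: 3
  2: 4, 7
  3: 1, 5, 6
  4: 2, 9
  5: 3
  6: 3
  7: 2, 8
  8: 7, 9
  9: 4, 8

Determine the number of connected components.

Starting from 1 we can reach 1, 3, 5, 6. That is one component of size 4.
Starting from 2 we can reach 2, 4, 7, 8, 9. That is one component of size 5.
Total: 2 components.

2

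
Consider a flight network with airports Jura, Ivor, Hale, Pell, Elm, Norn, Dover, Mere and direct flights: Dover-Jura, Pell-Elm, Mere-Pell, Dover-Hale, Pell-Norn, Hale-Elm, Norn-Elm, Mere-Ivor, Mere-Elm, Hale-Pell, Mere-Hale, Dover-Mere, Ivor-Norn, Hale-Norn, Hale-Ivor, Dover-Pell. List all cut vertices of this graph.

Removing Dover increases the component count from 1 to 2, so Dover is a cut vertex.
By contrast removing Pell leaves 1 component; it is not a cut vertex. No other vertex is a cut vertex either.

Dover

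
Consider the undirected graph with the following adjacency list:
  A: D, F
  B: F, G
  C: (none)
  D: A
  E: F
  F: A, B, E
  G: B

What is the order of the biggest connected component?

6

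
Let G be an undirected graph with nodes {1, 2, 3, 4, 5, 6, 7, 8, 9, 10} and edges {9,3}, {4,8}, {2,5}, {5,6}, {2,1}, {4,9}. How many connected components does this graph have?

10 is isolated — a component by itself.
7 is isolated — a component by itself.
Starting from 1 we can reach 1, 2, 5, 6. That is one component of size 4.
Starting from 3 we can reach 3, 4, 8, 9. That is one component of size 4.
Total: 4 components.

4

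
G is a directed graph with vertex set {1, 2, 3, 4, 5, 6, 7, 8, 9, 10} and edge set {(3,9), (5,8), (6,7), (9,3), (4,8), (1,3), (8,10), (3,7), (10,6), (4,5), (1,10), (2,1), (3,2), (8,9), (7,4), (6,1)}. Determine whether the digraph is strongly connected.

Yes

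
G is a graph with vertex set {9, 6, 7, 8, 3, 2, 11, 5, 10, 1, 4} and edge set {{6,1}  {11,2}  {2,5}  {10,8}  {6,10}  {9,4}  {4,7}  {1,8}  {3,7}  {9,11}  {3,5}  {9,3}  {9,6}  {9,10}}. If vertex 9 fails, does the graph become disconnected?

Yes

Deleting 9 raises the number of components from 1 to 2, so 9 is a cut vertex.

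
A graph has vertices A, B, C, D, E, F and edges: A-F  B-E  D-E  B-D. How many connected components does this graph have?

3

C is isolated — a component by itself.
Starting from A we can reach A, F. That is one component of size 2.
Starting from B we can reach B, D, E. That is one component of size 3.
Total: 3 components.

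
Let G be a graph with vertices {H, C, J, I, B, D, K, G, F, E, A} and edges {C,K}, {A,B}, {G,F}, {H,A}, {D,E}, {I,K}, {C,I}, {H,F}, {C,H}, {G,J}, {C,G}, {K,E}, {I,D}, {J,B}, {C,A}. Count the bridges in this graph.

0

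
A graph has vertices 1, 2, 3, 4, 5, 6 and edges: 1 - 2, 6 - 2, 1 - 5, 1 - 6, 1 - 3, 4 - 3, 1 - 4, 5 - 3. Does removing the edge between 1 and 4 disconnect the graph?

After removing 1 - 4, the path 1-3-4 still connects them, so the edge is not a bridge.

No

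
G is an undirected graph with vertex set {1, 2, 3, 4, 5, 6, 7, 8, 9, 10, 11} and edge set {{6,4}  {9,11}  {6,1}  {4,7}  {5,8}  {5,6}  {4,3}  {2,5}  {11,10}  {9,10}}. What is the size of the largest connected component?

8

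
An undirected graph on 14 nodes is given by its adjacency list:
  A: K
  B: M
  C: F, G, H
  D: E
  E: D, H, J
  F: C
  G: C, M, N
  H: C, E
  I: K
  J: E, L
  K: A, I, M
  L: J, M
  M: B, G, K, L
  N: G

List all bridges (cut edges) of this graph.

A-K, B-M, C-F, D-E, G-N, I-K, K-M

The edges on the cycle M-G-C-H-E-J-L-M are not bridges since each lies on that cycle.
But removing E-D disconnects E from D; removing N-G disconnects N from G; removing B-M disconnects B from M; removing K-I disconnects K from I — these are bridges.
In total 7 edges are bridges.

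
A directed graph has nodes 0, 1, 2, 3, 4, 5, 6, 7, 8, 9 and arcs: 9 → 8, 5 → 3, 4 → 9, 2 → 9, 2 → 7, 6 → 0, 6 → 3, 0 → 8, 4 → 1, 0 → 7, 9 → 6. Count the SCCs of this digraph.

10

{0} is an SCC by itself.
{3} is an SCC by itself.
{2} is an SCC by itself.
{9} is an SCC by itself.
{4} is an SCC by itself.
(and 5 more singleton SCCs)
That gives 10 strongly connected components.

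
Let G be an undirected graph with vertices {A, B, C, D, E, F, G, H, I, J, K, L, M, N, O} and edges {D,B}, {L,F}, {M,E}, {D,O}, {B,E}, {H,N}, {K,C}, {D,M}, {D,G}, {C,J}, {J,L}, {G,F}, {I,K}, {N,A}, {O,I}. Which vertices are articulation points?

D, N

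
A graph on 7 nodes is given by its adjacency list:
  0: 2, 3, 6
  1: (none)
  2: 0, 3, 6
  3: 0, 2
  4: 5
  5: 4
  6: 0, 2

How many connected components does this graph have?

1 is isolated — a component by itself.
Starting from 4 we can reach 4, 5. That is one component of size 2.
Starting from 0 we can reach 0, 2, 3, 6. That is one component of size 4.
Total: 3 components.

3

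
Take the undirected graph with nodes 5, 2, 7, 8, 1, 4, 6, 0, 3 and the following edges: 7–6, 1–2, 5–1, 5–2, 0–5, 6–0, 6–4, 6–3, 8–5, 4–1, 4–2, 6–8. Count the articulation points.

Removing 6 increases the component count from 1 to 3, so 6 is a cut vertex.
By contrast removing 0 leaves 1 component; it is not a cut vertex. No other vertex is a cut vertex either.

1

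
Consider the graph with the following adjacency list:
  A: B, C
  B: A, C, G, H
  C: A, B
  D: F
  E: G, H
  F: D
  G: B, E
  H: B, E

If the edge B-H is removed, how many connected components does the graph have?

2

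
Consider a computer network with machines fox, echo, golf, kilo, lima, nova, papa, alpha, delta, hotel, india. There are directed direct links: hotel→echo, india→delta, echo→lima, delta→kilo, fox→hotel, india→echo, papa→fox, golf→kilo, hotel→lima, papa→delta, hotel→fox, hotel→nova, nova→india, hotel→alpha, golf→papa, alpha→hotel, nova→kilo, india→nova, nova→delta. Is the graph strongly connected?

No

There is no directed path from echo to alpha, so the graph is not strongly connected.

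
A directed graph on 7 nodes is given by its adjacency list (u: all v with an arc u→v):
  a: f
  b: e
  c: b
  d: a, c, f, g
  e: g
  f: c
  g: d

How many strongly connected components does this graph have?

1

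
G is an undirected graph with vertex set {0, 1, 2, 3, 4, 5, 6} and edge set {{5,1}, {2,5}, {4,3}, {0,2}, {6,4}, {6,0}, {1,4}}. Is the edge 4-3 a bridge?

Yes

Removing 4-3 leaves no path between 4 and 3: the component count goes from 1 to 2. So it is a bridge.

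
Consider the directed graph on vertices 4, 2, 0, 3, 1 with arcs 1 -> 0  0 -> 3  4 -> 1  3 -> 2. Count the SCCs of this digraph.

{1} is an SCC by itself.
{4} is an SCC by itself.
{0} is an SCC by itself.
{3} is an SCC by itself.
{2} is an SCC by itself.
That gives 5 strongly connected components.

5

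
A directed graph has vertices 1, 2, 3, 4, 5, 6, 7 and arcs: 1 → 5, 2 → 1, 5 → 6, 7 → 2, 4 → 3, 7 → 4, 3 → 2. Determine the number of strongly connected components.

7

{6} is an SCC by itself.
{2} is an SCC by itself.
{5} is an SCC by itself.
{1} is an SCC by itself.
{7} is an SCC by itself.
(and 2 more singleton SCCs)
That gives 7 strongly connected components.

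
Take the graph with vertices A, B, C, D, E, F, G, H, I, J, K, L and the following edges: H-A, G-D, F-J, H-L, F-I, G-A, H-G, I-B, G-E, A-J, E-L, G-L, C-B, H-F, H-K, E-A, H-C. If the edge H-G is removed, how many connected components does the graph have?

H and G are still connected via H-A-G, so the component count stays at 1.

1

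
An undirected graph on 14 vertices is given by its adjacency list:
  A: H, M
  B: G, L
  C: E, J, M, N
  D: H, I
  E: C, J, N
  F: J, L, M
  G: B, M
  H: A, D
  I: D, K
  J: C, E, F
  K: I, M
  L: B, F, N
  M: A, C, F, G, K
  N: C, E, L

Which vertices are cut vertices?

M

Removing M increases the component count from 1 to 2, so M is a cut vertex.
By contrast removing H leaves 1 component; it is not a cut vertex. No other vertex is a cut vertex either.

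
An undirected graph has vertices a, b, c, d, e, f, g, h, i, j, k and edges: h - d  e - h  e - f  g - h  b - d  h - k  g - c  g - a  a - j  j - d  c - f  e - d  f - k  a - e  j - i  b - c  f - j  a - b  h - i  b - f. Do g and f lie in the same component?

From g we can reach a, b, c, d, e, f, g, h, i, j, k, which includes f.

Yes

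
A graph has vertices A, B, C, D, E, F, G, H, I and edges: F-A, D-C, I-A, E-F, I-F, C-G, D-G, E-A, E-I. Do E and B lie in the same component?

The component containing E is {A, E, F, I}, and B is not in it.

No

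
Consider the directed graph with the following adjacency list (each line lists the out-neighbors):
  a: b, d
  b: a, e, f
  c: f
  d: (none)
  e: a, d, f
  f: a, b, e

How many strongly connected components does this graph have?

{a, b, e, f} are all mutually reachable — one SCC of size 4.
{d} is an SCC by itself.
{c} is an SCC by itself.
That gives 3 strongly connected components.

3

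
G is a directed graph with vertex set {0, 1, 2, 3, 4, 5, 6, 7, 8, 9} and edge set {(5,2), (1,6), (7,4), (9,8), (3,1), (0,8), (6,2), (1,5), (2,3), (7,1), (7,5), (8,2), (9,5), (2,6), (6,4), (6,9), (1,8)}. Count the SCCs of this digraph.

4

{1, 2, 3, 5, 6, 8, 9} are all mutually reachable — one SCC of size 7.
{0} is an SCC by itself.
{4} is an SCC by itself.
{7} is an SCC by itself.
That gives 4 strongly connected components.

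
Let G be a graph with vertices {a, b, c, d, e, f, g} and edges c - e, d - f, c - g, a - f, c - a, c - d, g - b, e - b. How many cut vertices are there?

1

Removing c increases the component count from 1 to 2, so c is a cut vertex.
By contrast removing b leaves 1 component; it is not a cut vertex. No other vertex is a cut vertex either.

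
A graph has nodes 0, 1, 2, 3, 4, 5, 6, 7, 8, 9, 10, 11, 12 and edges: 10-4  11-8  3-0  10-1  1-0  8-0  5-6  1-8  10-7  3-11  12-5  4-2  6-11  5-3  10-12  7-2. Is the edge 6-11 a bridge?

No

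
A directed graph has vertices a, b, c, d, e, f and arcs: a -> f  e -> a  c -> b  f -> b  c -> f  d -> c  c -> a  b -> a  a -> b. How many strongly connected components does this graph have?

{a, b, f} are all mutually reachable — one SCC of size 3.
{e} is an SCC by itself.
{d} is an SCC by itself.
{c} is an SCC by itself.
That gives 4 strongly connected components.

4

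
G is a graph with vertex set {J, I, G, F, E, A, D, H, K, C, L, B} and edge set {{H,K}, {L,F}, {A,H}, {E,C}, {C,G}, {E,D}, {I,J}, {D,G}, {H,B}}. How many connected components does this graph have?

4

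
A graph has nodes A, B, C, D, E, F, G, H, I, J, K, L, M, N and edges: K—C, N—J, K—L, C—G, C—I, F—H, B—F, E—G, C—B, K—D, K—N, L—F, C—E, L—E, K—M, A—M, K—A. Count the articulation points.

Removing C increases the component count from 1 to 2, so C is a cut vertex.
Removing F increases the component count from 1 to 2, so F is a cut vertex.
Removing K increases the component count from 1 to 4, so K is a cut vertex.
Likewise N is a cut vertex.
By contrast removing D leaves 1 component; it is not a cut vertex. No other vertex is a cut vertex either.

4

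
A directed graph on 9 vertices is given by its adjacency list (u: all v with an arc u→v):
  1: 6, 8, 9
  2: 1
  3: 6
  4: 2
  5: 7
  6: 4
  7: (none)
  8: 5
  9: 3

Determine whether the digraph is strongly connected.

There is no directed path from 5 to 6, so the graph is not strongly connected.

No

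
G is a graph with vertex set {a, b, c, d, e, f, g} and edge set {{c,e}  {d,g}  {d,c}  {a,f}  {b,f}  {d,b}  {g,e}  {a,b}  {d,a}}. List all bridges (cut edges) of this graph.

none

The edges on the cycle d-c-e-g-d are not bridges since each lies on that cycle.
Every edge lies on some cycle, so there are no bridges.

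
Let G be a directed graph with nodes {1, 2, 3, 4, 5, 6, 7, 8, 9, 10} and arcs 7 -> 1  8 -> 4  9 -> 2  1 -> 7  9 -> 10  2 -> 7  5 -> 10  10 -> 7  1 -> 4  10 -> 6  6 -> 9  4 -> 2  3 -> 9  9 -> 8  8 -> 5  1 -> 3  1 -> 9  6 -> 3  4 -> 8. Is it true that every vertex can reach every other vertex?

Yes

From 1 we can reach every vertex (1, 2, 3, 4, 5, 6, 7, 8, 9, 10), and every vertex can reach 1 (1, 2, 3, 4, 5, 6, 7, 8, 9, 10). So the whole graph is one strongly connected component.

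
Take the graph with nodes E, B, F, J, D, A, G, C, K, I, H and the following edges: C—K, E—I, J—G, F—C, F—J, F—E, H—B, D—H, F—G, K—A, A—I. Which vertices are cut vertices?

Removing F increases the component count from 2 to 3, so F is a cut vertex.
Removing H increases the component count from 2 to 3, so H is a cut vertex.
By contrast removing I leaves 2 components; it is not a cut vertex. No other vertex is a cut vertex either.

F, H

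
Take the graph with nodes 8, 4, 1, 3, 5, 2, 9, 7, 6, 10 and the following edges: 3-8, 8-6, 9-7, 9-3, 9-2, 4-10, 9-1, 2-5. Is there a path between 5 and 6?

From 5 we can reach 1, 2, 3, 5, 6, 7, 8, 9, which includes 6.

Yes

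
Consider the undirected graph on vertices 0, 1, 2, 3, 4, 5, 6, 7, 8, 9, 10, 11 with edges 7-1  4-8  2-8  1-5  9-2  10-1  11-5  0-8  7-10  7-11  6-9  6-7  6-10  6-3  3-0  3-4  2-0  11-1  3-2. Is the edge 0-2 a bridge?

After removing 0-2, the path 0-3-2 still connects them, so the edge is not a bridge.

No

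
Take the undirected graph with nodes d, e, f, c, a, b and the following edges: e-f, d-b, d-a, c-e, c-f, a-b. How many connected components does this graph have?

2

Starting from c we can reach c, e, f. That is one component of size 3.
Starting from a we can reach a, b, d. That is one component of size 3.
Total: 2 components.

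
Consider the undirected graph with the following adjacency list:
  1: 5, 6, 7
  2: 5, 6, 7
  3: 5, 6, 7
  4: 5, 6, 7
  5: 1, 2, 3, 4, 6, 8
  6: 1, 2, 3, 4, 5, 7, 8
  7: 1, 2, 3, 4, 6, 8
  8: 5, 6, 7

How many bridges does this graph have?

The edges on the cycle 7-6-1-7 are not bridges since each lies on that cycle.
Every edge lies on some cycle, so there are no bridges.

0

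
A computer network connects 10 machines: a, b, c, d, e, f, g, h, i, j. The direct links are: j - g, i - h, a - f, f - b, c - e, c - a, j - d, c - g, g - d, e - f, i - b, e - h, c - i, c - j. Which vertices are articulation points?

c

Removing c increases the component count from 1 to 2, so c is a cut vertex.
By contrast removing f leaves 1 component; it is not a cut vertex. No other vertex is a cut vertex either.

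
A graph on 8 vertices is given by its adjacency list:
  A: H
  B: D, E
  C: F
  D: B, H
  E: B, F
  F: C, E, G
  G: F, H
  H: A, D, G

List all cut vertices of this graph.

F, H

Removing F increases the component count from 1 to 2, so F is a cut vertex.
Removing H increases the component count from 1 to 2, so H is a cut vertex.
By contrast removing D leaves 1 component; it is not a cut vertex. No other vertex is a cut vertex either.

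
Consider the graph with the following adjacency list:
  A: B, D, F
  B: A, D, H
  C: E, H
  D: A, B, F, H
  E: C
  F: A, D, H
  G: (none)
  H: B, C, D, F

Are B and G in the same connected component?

No

The component containing B is {A, B, C, D, E, F, H}, and G is not in it.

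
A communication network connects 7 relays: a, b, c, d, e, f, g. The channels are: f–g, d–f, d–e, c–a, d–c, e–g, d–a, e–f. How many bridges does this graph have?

0

The edges on the cycle d-c-a-d are not bridges since each lies on that cycle.
Every edge lies on some cycle, so there are no bridges.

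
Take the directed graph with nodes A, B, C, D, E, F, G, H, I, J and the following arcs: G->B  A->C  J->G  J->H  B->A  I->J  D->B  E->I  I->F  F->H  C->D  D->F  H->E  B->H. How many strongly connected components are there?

1

{A, B, C, D, E, F, G, H, I, J} are all mutually reachable — one SCC of size 10.
That gives 1 strongly connected component.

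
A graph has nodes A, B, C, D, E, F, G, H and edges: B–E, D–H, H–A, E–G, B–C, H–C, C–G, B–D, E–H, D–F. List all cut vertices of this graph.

D, H

Removing D increases the component count from 1 to 2, so D is a cut vertex.
Removing H increases the component count from 1 to 2, so H is a cut vertex.
By contrast removing E leaves 1 component; it is not a cut vertex. No other vertex is a cut vertex either.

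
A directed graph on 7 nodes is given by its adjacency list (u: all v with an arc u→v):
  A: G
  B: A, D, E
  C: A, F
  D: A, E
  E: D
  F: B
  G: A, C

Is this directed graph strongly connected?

Yes

From C we can reach every vertex (A, B, C, D, E, F, G), and every vertex can reach C (A, B, C, D, E, F, G). So the whole graph is one strongly connected component.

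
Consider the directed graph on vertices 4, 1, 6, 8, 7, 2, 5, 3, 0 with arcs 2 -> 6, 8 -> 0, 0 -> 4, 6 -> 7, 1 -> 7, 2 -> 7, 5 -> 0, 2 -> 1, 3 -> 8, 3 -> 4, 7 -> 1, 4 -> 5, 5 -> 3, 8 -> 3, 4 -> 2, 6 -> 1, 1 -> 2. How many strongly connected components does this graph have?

{0, 3, 4, 5, 8} are all mutually reachable — one SCC of size 5.
{1, 2, 6, 7} are all mutually reachable — one SCC of size 4.
That gives 2 strongly connected components.

2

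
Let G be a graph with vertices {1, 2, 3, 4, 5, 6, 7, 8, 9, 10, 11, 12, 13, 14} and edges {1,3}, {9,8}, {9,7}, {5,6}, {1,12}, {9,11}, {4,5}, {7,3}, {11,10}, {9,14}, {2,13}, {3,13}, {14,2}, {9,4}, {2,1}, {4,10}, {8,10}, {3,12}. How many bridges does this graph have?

2

The edges on the cycle 1-3-12-1 are not bridges since each lies on that cycle.
But removing 4 - 5 disconnects 4 from 5; removing 5 - 6 disconnects 5 from 6 — these are bridges.
That makes 2 bridges.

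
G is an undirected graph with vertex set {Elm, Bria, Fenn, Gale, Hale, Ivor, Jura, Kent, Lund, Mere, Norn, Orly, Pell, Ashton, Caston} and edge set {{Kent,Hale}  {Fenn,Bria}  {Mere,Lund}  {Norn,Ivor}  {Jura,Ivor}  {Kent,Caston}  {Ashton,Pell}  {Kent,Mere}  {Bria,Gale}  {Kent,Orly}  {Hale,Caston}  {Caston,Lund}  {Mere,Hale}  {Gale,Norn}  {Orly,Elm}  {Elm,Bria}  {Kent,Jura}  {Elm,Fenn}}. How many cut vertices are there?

1

Removing Kent increases the component count from 2 to 3, so Kent is a cut vertex.
By contrast removing Jura leaves 2 components; it is not a cut vertex. No other vertex is a cut vertex either.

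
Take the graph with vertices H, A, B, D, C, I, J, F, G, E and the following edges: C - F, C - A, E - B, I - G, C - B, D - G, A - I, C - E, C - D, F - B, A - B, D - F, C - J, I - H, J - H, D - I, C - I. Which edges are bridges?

none

The edges on the cycle C-E-B-F-D-C are not bridges since each lies on that cycle.
Every edge lies on some cycle, so there are no bridges.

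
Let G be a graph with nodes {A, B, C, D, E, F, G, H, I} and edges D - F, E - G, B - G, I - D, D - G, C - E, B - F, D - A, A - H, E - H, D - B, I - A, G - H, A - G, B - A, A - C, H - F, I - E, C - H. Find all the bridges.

none

The edges on the cycle D-B-F-D are not bridges since each lies on that cycle.
Every edge lies on some cycle, so there are no bridges.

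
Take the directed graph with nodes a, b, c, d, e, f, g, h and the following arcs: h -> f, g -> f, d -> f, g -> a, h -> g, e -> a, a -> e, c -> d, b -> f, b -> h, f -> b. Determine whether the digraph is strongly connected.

There is no directed path from f to c, so the graph is not strongly connected.

No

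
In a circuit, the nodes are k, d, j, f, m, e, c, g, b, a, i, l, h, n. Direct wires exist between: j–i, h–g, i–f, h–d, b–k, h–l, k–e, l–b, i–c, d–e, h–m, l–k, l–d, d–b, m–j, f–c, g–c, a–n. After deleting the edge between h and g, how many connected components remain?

h and g are still connected via h-m-j-i-c-g, so the component count stays at 2.

2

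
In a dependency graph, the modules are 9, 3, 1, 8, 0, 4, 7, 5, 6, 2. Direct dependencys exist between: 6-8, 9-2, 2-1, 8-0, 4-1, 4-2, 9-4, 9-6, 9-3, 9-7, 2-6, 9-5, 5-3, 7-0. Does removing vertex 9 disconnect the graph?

Deleting 9 raises the number of components from 1 to 2, so 9 is a cut vertex.

Yes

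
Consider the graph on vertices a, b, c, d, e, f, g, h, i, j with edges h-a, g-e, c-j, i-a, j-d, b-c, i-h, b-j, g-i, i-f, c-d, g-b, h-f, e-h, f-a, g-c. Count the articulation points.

1

Removing g increases the component count from 1 to 2, so g is a cut vertex.
By contrast removing c leaves 1 component; it is not a cut vertex. No other vertex is a cut vertex either.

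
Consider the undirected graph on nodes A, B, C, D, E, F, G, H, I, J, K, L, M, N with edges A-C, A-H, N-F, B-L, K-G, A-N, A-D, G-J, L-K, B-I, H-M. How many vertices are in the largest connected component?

7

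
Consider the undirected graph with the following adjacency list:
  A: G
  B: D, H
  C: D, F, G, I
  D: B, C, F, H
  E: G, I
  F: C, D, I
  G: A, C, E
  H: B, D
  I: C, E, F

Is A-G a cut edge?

Removing A-G leaves no path between A and G: the component count goes from 1 to 2. So it is a bridge.

Yes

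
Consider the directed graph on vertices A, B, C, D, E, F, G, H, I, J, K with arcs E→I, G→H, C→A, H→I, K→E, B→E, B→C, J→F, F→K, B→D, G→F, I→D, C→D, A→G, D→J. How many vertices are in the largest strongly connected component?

6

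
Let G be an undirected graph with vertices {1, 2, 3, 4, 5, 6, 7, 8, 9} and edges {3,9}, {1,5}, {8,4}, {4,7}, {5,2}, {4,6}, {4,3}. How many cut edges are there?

removing 9-3 disconnects 9 from 3; removing 7-4 disconnects 7 from 4; removing 1-5 disconnects 1 from 5; removing 6-4 disconnects 6 from 4 — these are bridges.
In total 7 edges are bridges.

7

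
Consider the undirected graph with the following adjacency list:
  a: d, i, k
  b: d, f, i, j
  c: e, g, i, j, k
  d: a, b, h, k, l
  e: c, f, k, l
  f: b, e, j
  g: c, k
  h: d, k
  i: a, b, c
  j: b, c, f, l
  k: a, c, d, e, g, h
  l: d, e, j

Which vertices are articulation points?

none

Removing b, for instance, still leaves 1 component. No single vertex removal increases the component count — the graph has no articulation points.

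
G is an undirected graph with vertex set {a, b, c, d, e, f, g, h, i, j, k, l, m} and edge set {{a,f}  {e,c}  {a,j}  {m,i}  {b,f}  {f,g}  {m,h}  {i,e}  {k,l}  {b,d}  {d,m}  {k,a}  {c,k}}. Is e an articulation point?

No

Deleting e leaves 1 component (was 1) (its neighbors c, i remain connected to each other), so e is not a cut vertex.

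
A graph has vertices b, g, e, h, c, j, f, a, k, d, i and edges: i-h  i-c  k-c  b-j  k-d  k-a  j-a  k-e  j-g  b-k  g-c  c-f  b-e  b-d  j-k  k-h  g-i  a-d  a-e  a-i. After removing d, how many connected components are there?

1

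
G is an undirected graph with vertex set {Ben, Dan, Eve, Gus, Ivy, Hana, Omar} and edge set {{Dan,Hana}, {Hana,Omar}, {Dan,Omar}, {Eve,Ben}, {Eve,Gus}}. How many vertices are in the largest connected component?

Ivy is isolated — a component by itself.
Starting from Dan we can reach Dan, Hana, Omar. That is one component of size 3.
Starting from Ben we can reach Ben, Eve, Gus. That is one component of size 3.
The largest has 3 vertices.

3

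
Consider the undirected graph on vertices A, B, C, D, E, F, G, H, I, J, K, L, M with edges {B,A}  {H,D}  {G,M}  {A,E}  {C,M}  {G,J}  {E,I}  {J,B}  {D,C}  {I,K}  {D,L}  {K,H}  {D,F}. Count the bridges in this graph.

2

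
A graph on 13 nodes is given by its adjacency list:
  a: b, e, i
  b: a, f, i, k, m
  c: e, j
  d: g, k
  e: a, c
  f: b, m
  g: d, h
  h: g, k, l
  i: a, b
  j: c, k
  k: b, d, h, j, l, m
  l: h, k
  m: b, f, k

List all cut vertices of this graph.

k

Removing k increases the component count from 1 to 2, so k is a cut vertex.
By contrast removing m leaves 1 component; it is not a cut vertex. No other vertex is a cut vertex either.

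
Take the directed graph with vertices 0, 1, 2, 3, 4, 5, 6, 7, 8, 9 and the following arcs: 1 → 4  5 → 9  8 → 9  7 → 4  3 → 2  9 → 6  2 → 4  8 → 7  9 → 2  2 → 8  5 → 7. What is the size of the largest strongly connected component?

3

{2, 8, 9} are all mutually reachable — one SCC of size 3.
{0} is an SCC by itself.
{7} is an SCC by itself.
{4} is an SCC by itself.
{1} is an SCC by itself.
(and 3 more singleton SCCs)
The largest has 3 vertices.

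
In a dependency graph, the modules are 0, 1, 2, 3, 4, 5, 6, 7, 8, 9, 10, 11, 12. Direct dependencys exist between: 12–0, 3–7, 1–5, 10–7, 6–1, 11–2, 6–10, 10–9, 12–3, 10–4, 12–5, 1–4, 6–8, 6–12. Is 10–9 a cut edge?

Yes

Removing 10–9 leaves no path between 10 and 9: the component count goes from 2 to 3. So it is a bridge.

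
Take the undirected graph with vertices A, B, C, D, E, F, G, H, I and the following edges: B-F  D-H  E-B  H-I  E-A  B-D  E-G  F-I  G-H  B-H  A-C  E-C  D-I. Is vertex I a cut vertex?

No

Deleting I leaves 1 component (was 1) (its neighbors D, F, H remain connected to each other), so I is not a cut vertex.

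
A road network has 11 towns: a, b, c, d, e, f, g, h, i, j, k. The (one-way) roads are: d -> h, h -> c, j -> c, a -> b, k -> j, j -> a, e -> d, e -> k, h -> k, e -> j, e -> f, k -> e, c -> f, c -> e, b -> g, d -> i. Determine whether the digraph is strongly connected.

There is no directed path from a to e, so the graph is not strongly connected.

No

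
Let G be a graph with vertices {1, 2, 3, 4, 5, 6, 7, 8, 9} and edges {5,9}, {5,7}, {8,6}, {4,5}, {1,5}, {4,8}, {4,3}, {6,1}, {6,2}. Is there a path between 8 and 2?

From 8 we can reach 1, 2, 3, 4, 5, 6, 7, 8, 9, which includes 2.

Yes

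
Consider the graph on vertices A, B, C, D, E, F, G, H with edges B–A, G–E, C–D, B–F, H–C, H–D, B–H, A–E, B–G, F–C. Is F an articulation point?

No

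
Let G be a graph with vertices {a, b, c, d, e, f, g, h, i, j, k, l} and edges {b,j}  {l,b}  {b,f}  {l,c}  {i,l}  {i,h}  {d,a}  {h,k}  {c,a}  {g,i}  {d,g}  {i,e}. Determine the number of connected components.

1

Starting from a we can reach a, b, c, d, e, f, g, h, i, j, k, l. That is one component of size 12.
Total: 1 component.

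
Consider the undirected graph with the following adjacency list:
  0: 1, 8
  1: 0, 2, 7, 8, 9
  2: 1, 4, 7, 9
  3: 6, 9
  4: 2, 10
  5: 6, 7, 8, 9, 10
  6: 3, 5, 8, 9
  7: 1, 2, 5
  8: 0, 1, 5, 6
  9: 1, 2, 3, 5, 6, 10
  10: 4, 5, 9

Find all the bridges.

The edges on the cycle 5-8-0-1-9-6-5 are not bridges since each lies on that cycle.
Every edge lies on some cycle, so there are no bridges.

none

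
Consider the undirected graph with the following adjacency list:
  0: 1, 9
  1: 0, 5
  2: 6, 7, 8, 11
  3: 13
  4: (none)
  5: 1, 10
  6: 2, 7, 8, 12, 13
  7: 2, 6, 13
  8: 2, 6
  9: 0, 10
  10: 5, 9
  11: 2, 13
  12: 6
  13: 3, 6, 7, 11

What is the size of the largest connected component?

8

4 is isolated — a component by itself.
Starting from 0 we can reach 0, 1, 5, 9, 10. That is one component of size 5.
Starting from 2 we can reach 2, 3, 6, 7, 8, 11, 12, 13. That is one component of size 8.
The largest has 8 vertices.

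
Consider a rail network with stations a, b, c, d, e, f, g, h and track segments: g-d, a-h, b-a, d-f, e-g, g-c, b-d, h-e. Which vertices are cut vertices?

Removing d increases the component count from 1 to 2, so d is a cut vertex.
Removing g increases the component count from 1 to 2, so g is a cut vertex.
By contrast removing c leaves 1 component; it is not a cut vertex. No other vertex is a cut vertex either.

d, g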